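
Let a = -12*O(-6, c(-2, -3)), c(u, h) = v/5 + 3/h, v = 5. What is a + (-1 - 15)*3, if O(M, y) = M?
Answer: 24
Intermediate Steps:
c(u, h) = 1 + 3/h (c(u, h) = 5/5 + 3/h = 5*(⅕) + 3/h = 1 + 3/h)
a = 72 (a = -12*(-6) = 72)
a + (-1 - 15)*3 = 72 + (-1 - 15)*3 = 72 - 16*3 = 72 - 48 = 24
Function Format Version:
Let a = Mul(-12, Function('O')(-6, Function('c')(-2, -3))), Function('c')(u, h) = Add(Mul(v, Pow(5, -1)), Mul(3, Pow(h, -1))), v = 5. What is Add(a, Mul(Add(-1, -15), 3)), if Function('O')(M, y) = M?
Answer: 24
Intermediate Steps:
Function('c')(u, h) = Add(1, Mul(3, Pow(h, -1))) (Function('c')(u, h) = Add(Mul(5, Pow(5, -1)), Mul(3, Pow(h, -1))) = Add(Mul(5, Rational(1, 5)), Mul(3, Pow(h, -1))) = Add(1, Mul(3, Pow(h, -1))))
a = 72 (a = Mul(-12, -6) = 72)
Add(a, Mul(Add(-1, -15), 3)) = Add(72, Mul(Add(-1, -15), 3)) = Add(72, Mul(-16, 3)) = Add(72, -48) = 24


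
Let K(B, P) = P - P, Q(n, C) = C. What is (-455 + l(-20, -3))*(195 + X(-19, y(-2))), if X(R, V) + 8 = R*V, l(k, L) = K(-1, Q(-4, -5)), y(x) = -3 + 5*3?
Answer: 18655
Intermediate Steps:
K(B, P) = 0
y(x) = 12 (y(x) = -3 + 15 = 12)
l(k, L) = 0
X(R, V) = -8 + R*V
(-455 + l(-20, -3))*(195 + X(-19, y(-2))) = (-455 + 0)*(195 + (-8 - 19*12)) = -455*(195 + (-8 - 228)) = -455*(195 - 236) = -455*(-41) = 18655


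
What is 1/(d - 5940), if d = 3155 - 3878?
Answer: -1/6663 ≈ -0.00015008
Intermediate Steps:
d = -723
1/(d - 5940) = 1/(-723 - 5940) = 1/(-6663) = -1/6663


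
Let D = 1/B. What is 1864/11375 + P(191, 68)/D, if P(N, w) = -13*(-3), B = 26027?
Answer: 11546229739/11375 ≈ 1.0151e+6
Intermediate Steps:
P(N, w) = 39
D = 1/26027 ≈ 3.8422e-5
1864/11375 + P(191, 68)/D = 1864/11375 + 39/(1/26027) = 1864*(1/11375) + 39*26027 = 1864/11375 + 1015053 = 11546229739/11375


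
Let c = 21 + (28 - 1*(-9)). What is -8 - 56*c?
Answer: -3256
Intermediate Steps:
c = 58 (c = 21 + (28 + 9) = 21 + 37 = 58)
-8 - 56*c = -8 - 56*58 = -8 - 3248 = -3256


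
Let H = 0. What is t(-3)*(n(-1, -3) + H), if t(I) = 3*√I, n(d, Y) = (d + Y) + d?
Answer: -15*I*√3 ≈ -25.981*I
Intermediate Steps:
n(d, Y) = Y + 2*d (n(d, Y) = (Y + d) + d = Y + 2*d)
t(-3)*(n(-1, -3) + H) = (3*√(-3))*((-3 + 2*(-1)) + 0) = (3*(I*√3))*((-3 - 2) + 0) = (3*I*√3)*(-5 + 0) = (3*I*√3)*(-5) = -15*I*√3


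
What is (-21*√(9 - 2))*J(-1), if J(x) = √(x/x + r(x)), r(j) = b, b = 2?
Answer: -21*√21 ≈ -96.234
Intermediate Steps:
r(j) = 2
J(x) = √3 (J(x) = √(x/x + 2) = √(1 + 2) = √3)
(-21*√(9 - 2))*J(-1) = (-21*√(9 - 2))*√3 = (-21*√7)*√3 = -21*√21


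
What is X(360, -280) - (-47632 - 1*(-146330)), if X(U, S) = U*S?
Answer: -199498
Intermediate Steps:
X(U, S) = S*U
X(360, -280) - (-47632 - 1*(-146330)) = -280*360 - (-47632 - 1*(-146330)) = -100800 - (-47632 + 146330) = -100800 - 1*98698 = -100800 - 98698 = -199498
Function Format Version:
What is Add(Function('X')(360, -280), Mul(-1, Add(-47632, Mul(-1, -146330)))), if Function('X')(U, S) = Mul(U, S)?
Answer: -199498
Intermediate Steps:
Function('X')(U, S) = Mul(S, U)
Add(Function('X')(360, -280), Mul(-1, Add(-47632, Mul(-1, -146330)))) = Add(Mul(-280, 360), Mul(-1, Add(-47632, Mul(-1, -146330)))) = Add(-100800, Mul(-1, Add(-47632, 146330))) = Add(-100800, Mul(-1, 98698)) = Add(-100800, -98698) = -199498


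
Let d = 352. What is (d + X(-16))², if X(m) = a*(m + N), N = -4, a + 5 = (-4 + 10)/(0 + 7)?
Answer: 9265936/49 ≈ 1.8910e+5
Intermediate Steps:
a = -29/7 (a = -5 + (-4 + 10)/(0 + 7) = -5 + 6/7 = -29/7 ≈ -4.1429)
X(m) = 116/7 - 29*m/7 (X(m) = -29*(m - 4)/7 = -29*(-4 + m)/7 = 116/7 - 29*m/7)
(d + X(-16))² = (352 + (116/7 - 29/7*(-16)))² = (352 + (116/7 + 464/7))² = (352 + 580/7)² = (3044/7)² = 9265936/49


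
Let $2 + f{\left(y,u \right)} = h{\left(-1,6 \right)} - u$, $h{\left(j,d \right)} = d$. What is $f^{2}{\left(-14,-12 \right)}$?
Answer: $256$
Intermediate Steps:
$f{\left(y,u \right)} = 4 - u$ ($f{\left(y,u \right)} = -2 - \left(-6 + u\right) = 4 - u$)
$f^{2}{\left(-14,-12 \right)} = \left(4 - -12\right)^{2} = \left(4 + 12\right)^{2} = 16^{2} = 256$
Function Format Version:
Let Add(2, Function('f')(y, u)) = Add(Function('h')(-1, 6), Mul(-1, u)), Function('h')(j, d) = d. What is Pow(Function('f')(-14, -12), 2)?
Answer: 256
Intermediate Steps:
Function('f')(y, u) = Add(4, Mul(-1, u)) (Function('f')(y, u) = Add(-2, Add(6, Mul(-1, u))) = Add(4, Mul(-1, u)))
Pow(Function('f')(-14, -12), 2) = Pow(Add(4, Mul(-1, -12)), 2) = Pow(Add(4, 12), 2) = Pow(16, 2) = 256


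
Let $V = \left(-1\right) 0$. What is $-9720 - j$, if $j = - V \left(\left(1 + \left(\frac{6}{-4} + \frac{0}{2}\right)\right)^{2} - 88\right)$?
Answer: $-9720$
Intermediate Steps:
$V = 0$
$j = 0$ ($j = - 0 \left(\left(1 + \left(\frac{6}{-4} + \frac{0}{2}\right)\right)^{2} - 88\right) = - 0 \left(\left(1 + \left(6 \left(- \frac{1}{4}\right) + 0 \cdot \frac{1}{2}\right)\right)^{2} - 88\right) = - 0 \left(\left(1 + \left(- \frac{3}{2} + 0\right)\right)^{2} - 88\right) = - 0 \left(\left(1 - \frac{3}{2}\right)^{2} - 88\right) = - 0 \left(\left(- \frac{1}{2}\right)^{2} - 88\right) = - 0 \left(\frac{1}{4} - 88\right) = - \frac{0 \left(-351\right)}{4} = \left(-1\right) 0 = 0$)
$-9720 - j = -9720 - 0 = -9720 + 0 = -9720$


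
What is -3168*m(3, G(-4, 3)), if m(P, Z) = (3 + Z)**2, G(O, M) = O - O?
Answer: -28512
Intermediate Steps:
G(O, M) = 0
-3168*m(3, G(-4, 3)) = -3168*(3 + 0)**2 = -3168*3**2 = -3168*9 = -28512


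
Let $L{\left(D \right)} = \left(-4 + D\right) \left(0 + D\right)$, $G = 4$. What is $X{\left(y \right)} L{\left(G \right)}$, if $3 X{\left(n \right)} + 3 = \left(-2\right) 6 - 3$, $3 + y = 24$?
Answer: $0$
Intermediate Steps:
$y = 21$ ($y = -3 + 24 = 21$)
$X{\left(n \right)} = -6$ ($X{\left(n \right)} = -1 + \frac{\left(-2\right) 6 - 3}{3} = -1 + \frac{-12 - 3}{3} = -1 + \frac{1}{3} \left(-15\right) = -1 - 5 = -6$)
$L{\left(D \right)} = D \left(-4 + D\right)$ ($L{\left(D \right)} = \left(-4 + D\right) D = D \left(-4 + D\right)$)
$X{\left(y \right)} L{\left(G \right)} = - 6 \cdot 4 \left(-4 + 4\right) = - 6 \cdot 4 \cdot 0 = \left(-6\right) 0 = 0$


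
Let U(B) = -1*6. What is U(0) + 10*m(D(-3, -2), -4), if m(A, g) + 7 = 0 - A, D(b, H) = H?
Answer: -56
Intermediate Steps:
m(A, g) = -7 - A (m(A, g) = -7 + (0 - A) = -7 - A)
U(B) = -6
U(0) + 10*m(D(-3, -2), -4) = -6 + 10*(-7 - 1*(-2)) = -6 + 10*(-7 + 2) = -6 + 10*(-5) = -6 - 50 = -56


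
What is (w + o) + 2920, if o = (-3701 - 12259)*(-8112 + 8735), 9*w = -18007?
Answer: -89479447/9 ≈ -9.9422e+6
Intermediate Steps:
w = -18007/9 (w = (⅑)*(-18007) = -18007/9 ≈ -2000.8)
o = -9943080 (o = -15960*623 = -9943080)
(w + o) + 2920 = (-18007/9 - 9943080) + 2920 = -89505727/9 + 2920 = -89479447/9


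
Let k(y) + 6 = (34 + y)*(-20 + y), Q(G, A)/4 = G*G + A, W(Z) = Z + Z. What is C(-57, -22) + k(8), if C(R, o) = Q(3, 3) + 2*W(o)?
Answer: -550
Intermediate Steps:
W(Z) = 2*Z
Q(G, A) = 4*A + 4*G**2 (Q(G, A) = 4*(G*G + A) = 4*(G**2 + A) = 4*(A + G**2) = 4*A + 4*G**2)
C(R, o) = 48 + 4*o (C(R, o) = (4*3 + 4*3**2) + 2*(2*o) = (12 + 4*9) + 4*o = (12 + 36) + 4*o = 48 + 4*o)
k(y) = -6 + (-20 + y)*(34 + y) (k(y) = -6 + (34 + y)*(-20 + y) = -6 + (-20 + y)*(34 + y))
C(-57, -22) + k(8) = (48 + 4*(-22)) + (-686 + 8**2 + 14*8) = (48 - 88) + (-686 + 64 + 112) = -40 - 510 = -550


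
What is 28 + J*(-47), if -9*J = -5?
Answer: 17/9 ≈ 1.8889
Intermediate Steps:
J = 5/9 (J = -⅑*(-5) = 5/9 ≈ 0.55556)
28 + J*(-47) = 28 + (5/9)*(-47) = 28 - 235/9 = 17/9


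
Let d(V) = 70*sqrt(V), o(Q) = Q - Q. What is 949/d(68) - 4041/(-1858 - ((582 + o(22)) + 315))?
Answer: 4041/2755 + 949*sqrt(17)/2380 ≈ 3.1108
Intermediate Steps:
o(Q) = 0
949/d(68) - 4041/(-1858 - ((582 + o(22)) + 315)) = 949/((70*sqrt(68))) - 4041/(-1858 - ((582 + 0) + 315)) = 949/((70*(2*sqrt(17)))) - 4041/(-1858 - (582 + 315)) = 949/((140*sqrt(17))) - 4041/(-1858 - 1*897) = 949*(sqrt(17)/2380) - 4041/(-1858 - 897) = 949*sqrt(17)/2380 - 4041/(-2755) = 949*sqrt(17)/2380 - 4041*(-1/2755) = 949*sqrt(17)/2380 + 4041/2755 = 4041/2755 + 949*sqrt(17)/2380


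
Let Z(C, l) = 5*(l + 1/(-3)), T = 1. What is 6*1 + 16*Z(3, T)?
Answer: 178/3 ≈ 59.333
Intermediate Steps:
Z(C, l) = -5/3 + 5*l (Z(C, l) = 5*(l - ⅓) = 5*(-⅓ + l) = -5/3 + 5*l)
6*1 + 16*Z(3, T) = 6*1 + 16*(-5/3 + 5*1) = 6 + 16*(-5/3 + 5) = 6 + 16*(10/3) = 6 + 160/3 = 178/3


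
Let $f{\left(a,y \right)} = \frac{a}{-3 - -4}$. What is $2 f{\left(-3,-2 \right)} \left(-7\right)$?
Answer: $42$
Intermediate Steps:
$f{\left(a,y \right)} = a$ ($f{\left(a,y \right)} = \frac{a}{-3 + 4} = \frac{a}{1} = a 1 = a$)
$2 f{\left(-3,-2 \right)} \left(-7\right) = 2 \left(-3\right) \left(-7\right) = \left(-6\right) \left(-7\right) = 42$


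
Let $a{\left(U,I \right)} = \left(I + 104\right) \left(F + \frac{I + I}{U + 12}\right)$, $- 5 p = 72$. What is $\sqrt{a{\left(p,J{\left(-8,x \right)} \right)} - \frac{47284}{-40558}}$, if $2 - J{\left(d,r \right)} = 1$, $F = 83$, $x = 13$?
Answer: $\frac{\sqrt{14193735637382}}{40558} \approx 92.891$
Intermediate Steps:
$J{\left(d,r \right)} = 1$ ($J{\left(d,r \right)} = 2 - 1 = 1$)
$p = - \frac{72}{5}$ ($p = \left(- \frac{1}{5}\right) 72 = - \frac{72}{5} \approx -14.4$)
$a{\left(U,I \right)} = \left(83 + \frac{2 I}{12 + U}\right) \left(104 + I\right)$ ($a{\left(U,I \right)} = \left(I + 104\right) \left(83 + \frac{I + I}{U + 12}\right) = \left(104 + I\right) \left(83 + \frac{2 I}{12 + U}\right) = \left(83 + \frac{2 I}{12 + U}\right) \left(104 + I\right)$)
$\sqrt{a{\left(p,J{\left(-8,x \right)} \right)} - \frac{47284}{-40558}} = \sqrt{\frac{103584 + 2 \cdot 1^{2} + 1204 \cdot 1 + 8632 \left(- \frac{72}{5}\right) + 83 \cdot 1 \left(- \frac{72}{5}\right)}{12 - \frac{72}{5}} - \frac{47284}{-40558}} = \sqrt{\frac{103584 + 2 \cdot 1 + 1204 - \frac{621504}{5} - \frac{5976}{5}}{- \frac{12}{5}} - - \frac{23642}{20279}} = \sqrt{- \frac{5 \left(103584 + 2 + 1204 - \frac{621504}{5} - \frac{5976}{5}\right)}{12} + \frac{23642}{20279}} = \sqrt{\left(- \frac{5}{12}\right) \left(-20706\right) + \frac{23642}{20279}} = \sqrt{\frac{17255}{2} + \frac{23642}{20279}} = \sqrt{\frac{349961429}{40558}} = \frac{\sqrt{14193735637382}}{40558}$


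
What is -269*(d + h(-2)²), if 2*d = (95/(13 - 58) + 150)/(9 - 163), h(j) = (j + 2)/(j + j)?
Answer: 32549/252 ≈ 129.16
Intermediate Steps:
h(j) = (2 + j)/(2*j) (h(j) = (2 + j)/((2*j)) = (2 + j)*(1/(2*j)) = (2 + j)/(2*j))
d = -121/252 (d = ((95/(13 - 58) + 150)/(9 - 163))/2 = ((95/(-45) + 150)/(-154))/2 = ((95*(-1/45) + 150)*(-1/154))/2 = ((-19/9 + 150)*(-1/154))/2 = ((1331/9)*(-1/154))/2 = (½)*(-121/126) = -121/252 ≈ -0.48016)
-269*(d + h(-2)²) = -269*(-121/252 + ((½)*(2 - 2)/(-2))²) = -269*(-121/252 + ((½)*(-½)*0)²) = -269*(-121/252 + 0²) = -269*(-121/252 + 0) = -269*(-121/252) = 32549/252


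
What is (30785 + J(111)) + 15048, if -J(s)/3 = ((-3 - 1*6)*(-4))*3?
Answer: 45509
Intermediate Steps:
J(s) = -324 (J(s) = -3*(-3 - 1*6)*(-4)*3 = -3*(-3 - 6)*(-4)*3 = -3*(-9*(-4))*3 = -108*3 = -3*108 = -324)
(30785 + J(111)) + 15048 = (30785 - 324) + 15048 = 30461 + 15048 = 45509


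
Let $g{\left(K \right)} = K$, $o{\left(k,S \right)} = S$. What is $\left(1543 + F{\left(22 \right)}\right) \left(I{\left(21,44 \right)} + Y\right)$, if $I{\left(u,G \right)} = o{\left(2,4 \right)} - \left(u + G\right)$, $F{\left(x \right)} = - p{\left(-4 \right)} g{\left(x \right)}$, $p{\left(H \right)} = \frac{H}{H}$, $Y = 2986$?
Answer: $4448925$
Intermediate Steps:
$p{\left(H \right)} = 1$
$F{\left(x \right)} = - x$ ($F{\left(x \right)} = \left(-1\right) 1 x = - x$)
$I{\left(u,G \right)} = 4 - G - u$ ($I{\left(u,G \right)} = 4 - \left(u + G\right) = 4 - \left(G + u\right) = 4 - G - u$)
$\left(1543 + F{\left(22 \right)}\right) \left(I{\left(21,44 \right)} + Y\right) = \left(1543 - 22\right) \left(\left(4 - 44 - 21\right) + 2986\right) = 1521 \left(-61 + 2986\right) = 1521 \cdot 2925 = 4448925$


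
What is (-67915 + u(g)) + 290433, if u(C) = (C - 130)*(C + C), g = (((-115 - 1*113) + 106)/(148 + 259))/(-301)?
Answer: 3339538480881110/15007965049 ≈ 2.2252e+5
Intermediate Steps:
g = 122/122507 (g = (((-115 - 113) + 106)/407)*(-1/301) = ((-228 + 106)*(1/407))*(-1/301) = -122*1/407*(-1/301) = -122/407*(-1/301) = 122/122507 ≈ 0.00099586)
u(C) = 2*C*(-130 + C) (u(C) = (-130 + C)*(2*C) = 2*C*(-130 + C))
(-67915 + u(g)) + 290433 = (-67915 + 2*(122/122507)*(-130 + 122/122507)) + 290433 = (-67915 + 2*(122/122507)*(-15925788/122507)) + 290433 = (-67915 - 3885892272/15007965049) + 290433 = -1019269832195107/15007965049 + 290433 = 3339538480881110/15007965049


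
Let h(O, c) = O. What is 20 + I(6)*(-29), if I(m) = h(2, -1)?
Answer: -38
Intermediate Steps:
I(m) = 2
20 + I(6)*(-29) = 20 + 2*(-29) = 20 - 58 = -38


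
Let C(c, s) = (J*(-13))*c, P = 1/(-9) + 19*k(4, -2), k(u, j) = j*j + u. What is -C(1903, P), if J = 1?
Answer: 24739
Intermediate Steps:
k(u, j) = u + j² (k(u, j) = j² + u = u + j²)
P = 1367/9 (P = 1/(-9) + 19*(4 + (-2)²) = -⅑ + 19*(4 + 4) = -⅑ + 19*8 = -⅑ + 152 = 1367/9 ≈ 151.89)
C(c, s) = -13*c (C(c, s) = (1*(-13))*c = -13*c)
-C(1903, P) = -(-13)*1903 = -1*(-24739) = 24739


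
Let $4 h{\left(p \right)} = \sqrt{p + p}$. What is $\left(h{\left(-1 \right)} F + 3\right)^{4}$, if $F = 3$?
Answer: $\frac{1377}{64} + \frac{567 i \sqrt{2}}{8} \approx 21.516 + 100.23 i$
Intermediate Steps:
$h{\left(p \right)} = \frac{\sqrt{2} \sqrt{p}}{4}$ ($h{\left(p \right)} = \frac{\sqrt{p + p}}{4} = \frac{\sqrt{2 p}}{4} = \frac{\sqrt{2} \sqrt{p}}{4}$)
$\left(h{\left(-1 \right)} F + 3\right)^{4} = \left(\frac{\sqrt{2} \sqrt{-1}}{4} \cdot 3 + 3\right)^{4} = \left(\frac{\sqrt{2} i}{4} \cdot 3 + 3\right)^{4} = \left(\frac{i \sqrt{2}}{4} \cdot 3 + 3\right)^{4} = \left(\frac{3 i \sqrt{2}}{4} + 3\right)^{4} = \left(3 + \frac{3 i \sqrt{2}}{4}\right)^{4}$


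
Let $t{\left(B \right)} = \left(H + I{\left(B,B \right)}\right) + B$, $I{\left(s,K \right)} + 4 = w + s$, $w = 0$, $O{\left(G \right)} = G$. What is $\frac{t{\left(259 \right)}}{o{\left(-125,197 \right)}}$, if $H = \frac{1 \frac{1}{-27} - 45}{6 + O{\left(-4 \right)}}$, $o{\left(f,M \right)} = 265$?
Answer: $\frac{2654}{1431} \approx 1.8546$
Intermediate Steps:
$I{\left(s,K \right)} = -4 + s$ ($I{\left(s,K \right)} = -4 + \left(0 + s\right) = -4 + s$)
$H = - \frac{608}{27}$ ($H = \frac{1 \frac{1}{-27} - 45}{6 - 4} = \frac{1 \left(- \frac{1}{27}\right) - 45}{2} = \left(- \frac{1}{27} - 45\right) \frac{1}{2} = \left(- \frac{1216}{27}\right) \frac{1}{2} = - \frac{608}{27} \approx -22.519$)
$t{\left(B \right)} = - \frac{716}{27} + 2 B$ ($t{\left(B \right)} = \left(- \frac{608}{27} + \left(-4 + B\right)\right) + B = \left(- \frac{716}{27} + B\right) + B = - \frac{716}{27} + 2 B$)
$\frac{t{\left(259 \right)}}{o{\left(-125,197 \right)}} = \frac{- \frac{716}{27} + 2 \cdot 259}{265} = \left(- \frac{716}{27} + 518\right) \frac{1}{265} = \frac{13270}{27} \cdot \frac{1}{265} = \frac{2654}{1431}$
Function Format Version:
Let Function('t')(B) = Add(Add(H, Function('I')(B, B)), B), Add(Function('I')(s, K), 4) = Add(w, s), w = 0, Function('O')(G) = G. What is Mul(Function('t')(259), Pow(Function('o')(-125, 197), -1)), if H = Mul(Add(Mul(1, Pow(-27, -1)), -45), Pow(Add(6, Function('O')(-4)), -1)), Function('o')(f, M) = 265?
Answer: Rational(2654, 1431) ≈ 1.8546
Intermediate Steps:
Function('I')(s, K) = Add(-4, s) (Function('I')(s, K) = Add(-4, Add(0, s)) = Add(-4, s))
H = Rational(-608, 27) (H = Mul(Add(Mul(1, Pow(-27, -1)), -45), Pow(Add(6, -4), -1)) = Mul(Add(Mul(1, Rational(-1, 27)), -45), Pow(2, -1)) = Mul(Add(Rational(-1, 27), -45), Rational(1, 2)) = Mul(Rational(-1216, 27), Rational(1, 2)) = Rational(-608, 27) ≈ -22.519)
Function('t')(B) = Add(Rational(-716, 27), Mul(2, B)) (Function('t')(B) = Add(Add(Rational(-608, 27), Add(-4, B)), B) = Add(Add(Rational(-716, 27), B), B) = Add(Rational(-716, 27), Mul(2, B)))
Mul(Function('t')(259), Pow(Function('o')(-125, 197), -1)) = Mul(Add(Rational(-716, 27), Mul(2, 259)), Pow(265, -1)) = Mul(Add(Rational(-716, 27), 518), Rational(1, 265)) = Mul(Rational(13270, 27), Rational(1, 265)) = Rational(2654, 1431)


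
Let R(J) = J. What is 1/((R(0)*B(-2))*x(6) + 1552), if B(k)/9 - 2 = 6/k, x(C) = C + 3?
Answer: 1/1552 ≈ 0.00064433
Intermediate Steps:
x(C) = 3 + C
B(k) = 18 + 54/k (B(k) = 18 + 9*(6/k) = 18 + 54/k)
1/((R(0)*B(-2))*x(6) + 1552) = 1/((0*(18 + 54/(-2)))*(3 + 6) + 1552) = 1/((0*(18 + 54*(-½)))*9 + 1552) = 1/((0*(18 - 27))*9 + 1552) = 1/((0*(-9))*9 + 1552) = 1/(0*9 + 1552) = 1/(0 + 1552) = 1/1552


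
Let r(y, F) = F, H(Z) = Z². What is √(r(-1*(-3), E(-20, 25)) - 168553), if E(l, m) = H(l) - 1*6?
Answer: I*√168159 ≈ 410.07*I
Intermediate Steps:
E(l, m) = -6 + l² (E(l, m) = l² - 1*6 = l² - 6 = -6 + l²)
√(r(-1*(-3), E(-20, 25)) - 168553) = √((-6 + (-20)²) - 168553) = √((-6 + 400) - 168553) = √(394 - 168553) = √(-168159) = I*√168159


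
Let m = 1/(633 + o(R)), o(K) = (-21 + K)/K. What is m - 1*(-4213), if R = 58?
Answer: 154832021/36751 ≈ 4213.0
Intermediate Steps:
o(K) = (-21 + K)/K
m = 58/36751 (m = 1/(633 + (-21 + 58)/58) = 1/(633 + (1/58)*37) = 1/(633 + 37/58) = 1/(36751/58) = 58/36751 ≈ 0.0015782)
m - 1*(-4213) = 58/36751 - 1*(-4213) = 58/36751 + 4213 = 154832021/36751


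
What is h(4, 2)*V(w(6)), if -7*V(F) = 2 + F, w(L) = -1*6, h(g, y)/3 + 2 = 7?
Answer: 60/7 ≈ 8.5714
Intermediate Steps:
h(g, y) = 15 (h(g, y) = -6 + 3*7 = -6 + 21 = 15)
w(L) = -6
V(F) = -2/7 - F/7 (V(F) = -(2 + F)/7 = -2/7 - F/7)
h(4, 2)*V(w(6)) = 15*(-2/7 - ⅐*(-6)) = 15*(-2/7 + 6/7) = 15*(4/7) = 60/7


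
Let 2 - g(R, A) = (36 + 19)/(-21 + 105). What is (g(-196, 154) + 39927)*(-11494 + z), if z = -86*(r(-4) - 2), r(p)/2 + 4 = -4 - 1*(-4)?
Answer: -17833116977/42 ≈ -4.2460e+8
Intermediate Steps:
r(p) = -8 (r(p) = -8 + 2*(-4 - 1*(-4)) = -8 + 2*(-4 + 4) = -8 + 2*0 = -8 + 0 = -8)
g(R, A) = 113/84 (g(R, A) = 2 - (36 + 19)/(-21 + 105) = 2 - 55/84 = 113/84)
z = 860 (z = -86*(-8 - 2) = -86*(-10) = 860)
(g(-196, 154) + 39927)*(-11494 + z) = (113/84 + 39927)*(-11494 + 860) = (3353981/84)*(-10634) = -17833116977/42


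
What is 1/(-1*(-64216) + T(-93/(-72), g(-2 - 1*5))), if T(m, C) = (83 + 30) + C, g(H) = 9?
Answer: 1/64338 ≈ 1.5543e-5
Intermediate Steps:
T(m, C) = 113 + C
1/(-1*(-64216) + T(-93/(-72), g(-2 - 1*5))) = 1/(-1*(-64216) + (113 + 9)) = 1/(64216 + 122) = 1/64338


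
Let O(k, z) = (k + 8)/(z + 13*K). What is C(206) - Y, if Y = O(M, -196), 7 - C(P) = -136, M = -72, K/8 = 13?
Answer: 41343/289 ≈ 143.06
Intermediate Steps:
K = 104 (K = 8*13 = 104)
C(P) = 143 (C(P) = 7 - 1*(-136) = 7 + 136 = 143)
O(k, z) = (8 + k)/(1352 + z) (O(k, z) = (k + 8)/(z + 13*104) = (8 + k)/(z + 1352) = (8 + k)/(1352 + z))
Y = -16/289 (Y = (8 - 72)/(1352 - 196) = -64/1156 = (1/1156)*(-64) = -16/289 ≈ -0.055363)
C(206) - Y = 143 - 1*(-16/289) = 143 + 16/289 = 41343/289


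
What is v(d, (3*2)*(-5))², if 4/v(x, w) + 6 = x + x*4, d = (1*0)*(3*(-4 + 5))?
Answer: 4/9 ≈ 0.44444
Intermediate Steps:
d = 0 (d = 0*(3*1) = 0*3 = 0)
v(x, w) = 4/(-6 + 5*x) (v(x, w) = 4/(-6 + (x + x*4)) = 4/(-6 + (x + 4*x)) = 4/(-6 + 5*x))
v(d, (3*2)*(-5))² = (4/(-6 + 5*0))² = (4/(-6 + 0))² = (4/(-6))² = (4*(-⅙))² = (-⅔)² = 4/9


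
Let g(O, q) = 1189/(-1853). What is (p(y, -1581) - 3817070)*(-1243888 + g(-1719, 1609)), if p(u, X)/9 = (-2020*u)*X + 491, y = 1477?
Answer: -97841738356576964877/1853 ≈ -5.2802e+16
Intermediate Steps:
g(O, q) = -1189/1853 (g(O, q) = 1189*(-1/1853) = -1189/1853)
p(u, X) = 4419 - 18180*X*u (p(u, X) = 9*((-2020*u)*X + 491) = 9*(-2020*X*u + 491) = 9*(491 - 2020*X*u) = 4419 - 18180*X*u)
(p(y, -1581) - 3817070)*(-1243888 + g(-1719, 1609)) = ((4419 - 18180*(-1581)*1477) - 3817070)*(-1243888 - 1189/1853) = ((4419 + 42452790660) - 3817070)*(-2304925653/1853) = (42452795079 - 3817070)*(-2304925653/1853) = 42448978009*(-2304925653/1853) = -97841738356576964877/1853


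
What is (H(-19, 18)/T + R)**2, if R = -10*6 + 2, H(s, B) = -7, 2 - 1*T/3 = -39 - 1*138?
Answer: 970509409/288369 ≈ 3365.5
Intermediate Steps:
T = 537 (T = 6 - 3*(-39 - 1*138) = 6 - 3*(-39 - 138) = 6 - 3*(-177) = 6 + 531 = 537)
R = -58 (R = -60 + 2 = -58)
(H(-19, 18)/T + R)**2 = (-7/537 - 58)**2 = (-31153/537)**2 = 970509409/288369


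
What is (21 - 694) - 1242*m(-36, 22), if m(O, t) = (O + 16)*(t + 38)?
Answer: 1489727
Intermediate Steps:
m(O, t) = (16 + O)*(38 + t)
(21 - 694) - 1242*m(-36, 22) = (21 - 694) - 1242*(608 + 16*22 + 38*(-36) - 36*22) = -673 - 1242*(608 + 352 - 1368 - 792) = -673 - 1242*(-1200) = -673 + 1490400 = 1489727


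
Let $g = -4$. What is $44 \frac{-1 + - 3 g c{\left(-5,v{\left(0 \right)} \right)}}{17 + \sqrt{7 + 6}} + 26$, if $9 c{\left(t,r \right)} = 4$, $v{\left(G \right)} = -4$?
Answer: $\frac{7813}{207} - \frac{143 \sqrt{13}}{207} \approx 35.253$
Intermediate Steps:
$c{\left(t,r \right)} = \frac{4}{9}$ ($c{\left(t,r \right)} = \frac{1}{9} \cdot 4 = \frac{4}{9}$)
$44 \frac{-1 + - 3 g c{\left(-5,v{\left(0 \right)} \right)}}{17 + \sqrt{7 + 6}} + 26 = 44 \frac{-1 + \left(-3\right) \left(-4\right) \frac{4}{9}}{17 + \sqrt{7 + 6}} + 26 = 44 \frac{-1 + 12 \cdot \frac{4}{9}}{17 + \sqrt{13}} + 26 = 44 \frac{-1 + \frac{16}{3}}{17 + \sqrt{13}} + 26 = 44 \frac{13}{3 \left(17 + \sqrt{13}\right)} + 26 = \frac{572}{3 \left(17 + \sqrt{13}\right)} + 26 = 26 + \frac{572}{3 \left(17 + \sqrt{13}\right)}$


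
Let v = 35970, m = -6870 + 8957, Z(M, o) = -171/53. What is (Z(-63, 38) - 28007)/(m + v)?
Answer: -1484542/2017021 ≈ -0.73601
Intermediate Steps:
Z(M, o) = -171/53 (Z(M, o) = -171*1/53 = -171/53)
m = 2087
(Z(-63, 38) - 28007)/(m + v) = (-171/53 - 28007)/(2087 + 35970) = -1484542/53/38057 = -1484542/53*1/38057 = -1484542/2017021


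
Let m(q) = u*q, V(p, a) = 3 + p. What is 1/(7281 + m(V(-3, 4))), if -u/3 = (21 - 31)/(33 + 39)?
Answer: 1/7281 ≈ 0.00013734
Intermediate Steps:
u = 5/12 (u = -3*(21 - 31)/(33 + 39) = -(-30)/72 = -3*(-5/36) = 5/12 ≈ 0.41667)
m(q) = 5*q/12
1/(7281 + m(V(-3, 4))) = 1/(7281 + 5*(3 - 3)/12) = 1/(7281 + (5/12)*0) = 1/(7281 + 0) = 1/7281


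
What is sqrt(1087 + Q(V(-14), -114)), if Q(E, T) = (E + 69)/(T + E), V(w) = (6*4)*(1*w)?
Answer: sqrt(978834)/30 ≈ 32.979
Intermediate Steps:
V(w) = 24*w
Q(E, T) = (69 + E)/(E + T)
sqrt(1087 + Q(V(-14), -114)) = sqrt(1087 + (69 + 24*(-14))/(24*(-14) - 114)) = sqrt(1087 + (69 - 336)/(-336 - 114)) = sqrt(1087 - 267/(-450)) = sqrt(1087 - 1/450*(-267)) = sqrt(1087 + 89/150) = sqrt(163139/150) = sqrt(978834)/30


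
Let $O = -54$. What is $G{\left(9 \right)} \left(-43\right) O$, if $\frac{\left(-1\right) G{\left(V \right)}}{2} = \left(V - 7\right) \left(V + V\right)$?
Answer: $-167184$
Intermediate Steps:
$G{\left(V \right)} = - 4 V \left(-7 + V\right)$ ($G{\left(V \right)} = - 2 \left(V - 7\right) \left(V + V\right) = - 2 \left(-7 + V\right) 2 V = - 2 \cdot 2 V \left(-7 + V\right) = - 4 V \left(-7 + V\right)$)
$G{\left(9 \right)} \left(-43\right) O = 4 \cdot 9 \left(7 - 9\right) \left(-43\right) \left(-54\right) = 4 \cdot 9 \left(-2\right) \left(-43\right) \left(-54\right) = \left(-72\right) \left(-43\right) \left(-54\right) = 3096 \left(-54\right) = -167184$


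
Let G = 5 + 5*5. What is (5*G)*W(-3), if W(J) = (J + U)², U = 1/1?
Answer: 600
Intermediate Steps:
G = 30 (G = 5 + 25 = 30)
U = 1
W(J) = (1 + J)² (W(J) = (J + 1)² = (1 + J)²)
(5*G)*W(-3) = (5*30)*(1 - 3)² = 150*(-2)² = 150*4 = 600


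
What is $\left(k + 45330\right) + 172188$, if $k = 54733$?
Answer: $272251$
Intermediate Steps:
$\left(k + 45330\right) + 172188 = \left(54733 + 45330\right) + 172188 = 100063 + 172188 = 272251$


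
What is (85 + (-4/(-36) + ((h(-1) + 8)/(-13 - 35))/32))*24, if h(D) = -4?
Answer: 98045/48 ≈ 2042.6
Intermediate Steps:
(85 + (-4/(-36) + ((h(-1) + 8)/(-13 - 35))/32))*24 = (85 + (-4/(-36) + ((-4 + 8)/(-13 - 35))/32))*24 = (85 + (-4*(-1/36) + (4/(-48))*(1/32)))*24 = (85 + (1/9 + (4*(-1/48))*(1/32)))*24 = (85 + (1/9 - 1/12*1/32))*24 = (85 + (1/9 - 1/384))*24 = (85 + 125/1152)*24 = (98045/1152)*24 = 98045/48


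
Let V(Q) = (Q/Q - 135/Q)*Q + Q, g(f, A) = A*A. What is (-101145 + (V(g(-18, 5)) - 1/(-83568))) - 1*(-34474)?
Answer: -5578665407/83568 ≈ -66756.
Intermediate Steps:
g(f, A) = A²
V(Q) = Q + Q*(1 - 135/Q) (V(Q) = (1 - 135/Q)*Q + Q = Q*(1 - 135/Q) + Q = Q + Q*(1 - 135/Q))
(-101145 + (V(g(-18, 5)) - 1/(-83568))) - 1*(-34474) = (-101145 + ((-135 + 2*5²) - 1/(-83568))) - 1*(-34474) = (-101145 + ((-135 + 2*25) - 1*(-1/83568))) + 34474 = (-101145 + ((-135 + 50) + 1/83568)) + 34474 = (-101145 + (-85 + 1/83568)) + 34474 = (-101145 - 7103279/83568) + 34474 = -8459588639/83568 + 34474 = -5578665407/83568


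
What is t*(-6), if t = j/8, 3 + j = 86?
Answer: -249/4 ≈ -62.250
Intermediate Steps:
j = 83 (j = -3 + 86 = 83)
t = 83/8 ≈ 10.375
t*(-6) = (83/8)*(-6) = -249/4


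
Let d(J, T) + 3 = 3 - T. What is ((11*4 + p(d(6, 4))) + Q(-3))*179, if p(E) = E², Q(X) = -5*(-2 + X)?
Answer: 15215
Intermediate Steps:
Q(X) = 10 - 5*X
d(J, T) = -T (d(J, T) = -3 + (3 - T) = -T)
((11*4 + p(d(6, 4))) + Q(-3))*179 = ((11*4 + (-1*4)²) + (10 - 5*(-3)))*179 = ((44 + (-4)²) + (10 + 15))*179 = ((44 + 16) + 25)*179 = (60 + 25)*179 = 85*179 = 15215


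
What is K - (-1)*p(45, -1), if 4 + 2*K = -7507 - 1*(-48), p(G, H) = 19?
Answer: -7425/2 ≈ -3712.5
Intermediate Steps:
K = -7463/2 (K = -2 + (-7507 - 1*(-48))/2 = -2 + (-7507 + 48)/2 = -2 + (½)*(-7459) = -2 - 7459/2 = -7463/2 ≈ -3731.5)
K - (-1)*p(45, -1) = -7463/2 - (-1)*19 = -7463/2 - 1*(-19) = -7463/2 + 19 = -7425/2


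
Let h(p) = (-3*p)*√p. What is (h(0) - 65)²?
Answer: 4225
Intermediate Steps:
h(p) = -3*p^(3/2)
(h(0) - 65)² = (-3*0^(3/2) - 65)² = (-3*0 - 65)² = (0 - 65)² = (-65)² = 4225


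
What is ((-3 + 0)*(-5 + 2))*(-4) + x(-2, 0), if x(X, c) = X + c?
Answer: -38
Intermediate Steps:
((-3 + 0)*(-5 + 2))*(-4) + x(-2, 0) = ((-3 + 0)*(-5 + 2))*(-4) + (-2 + 0) = -3*(-3)*(-4) - 2 = 9*(-4) - 2 = -36 - 2 = -38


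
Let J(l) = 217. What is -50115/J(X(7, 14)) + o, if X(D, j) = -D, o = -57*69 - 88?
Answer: -922672/217 ≈ -4251.9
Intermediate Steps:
o = -4021 (o = -3933 - 88 = -4021)
-50115/J(X(7, 14)) + o = -50115/217 - 4021 = -922672/217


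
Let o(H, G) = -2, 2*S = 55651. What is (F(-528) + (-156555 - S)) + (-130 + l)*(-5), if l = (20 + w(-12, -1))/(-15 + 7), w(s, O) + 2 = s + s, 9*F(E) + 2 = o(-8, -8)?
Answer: -6614449/36 ≈ -1.8373e+5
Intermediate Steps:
S = 55651/2 (S = (½)*55651 = 55651/2 ≈ 27826.)
F(E) = -4/9 (F(E) = -2/9 + (⅑)*(-2) = -2/9 - 2/9 = -4/9)
w(s, O) = -2 + 2*s (w(s, O) = -2 + (s + s) = -2 + 2*s)
l = ¾ (l = (20 + (-2 + 2*(-12)))/(-15 + 7) = (20 + (-2 - 24))/(-8) = (20 - 26)*(-⅛) = -6*(-⅛) = ¾ ≈ 0.75000)
(F(-528) + (-156555 - S)) + (-130 + l)*(-5) = (-4/9 + (-156555 - 1*55651/2)) + (-130 + ¾)*(-5) = (-4/9 + (-156555 - 55651/2)) - 517/4*(-5) = (-4/9 - 368761/2) + 2585/4 = -3318857/18 + 2585/4 = -6614449/36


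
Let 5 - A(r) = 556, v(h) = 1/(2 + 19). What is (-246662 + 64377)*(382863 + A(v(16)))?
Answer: -69689742920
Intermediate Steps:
v(h) = 1/21
A(r) = -551 (A(r) = 5 - 1*556 = 5 - 556 = -551)
(-246662 + 64377)*(382863 + A(v(16))) = (-246662 + 64377)*(382863 - 551) = -182285*382312 = -69689742920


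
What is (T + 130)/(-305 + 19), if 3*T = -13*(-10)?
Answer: -20/33 ≈ -0.60606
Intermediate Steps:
T = 130/3 (T = (-13*(-10))/3 = (⅓)*130 = 130/3 ≈ 43.333)
(T + 130)/(-305 + 19) = (130/3 + 130)/(-305 + 19) = (520/3)/(-286) = (520/3)*(-1/286) = -20/33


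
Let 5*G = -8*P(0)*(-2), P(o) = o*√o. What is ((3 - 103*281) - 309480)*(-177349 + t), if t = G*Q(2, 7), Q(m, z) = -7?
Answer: 60018448580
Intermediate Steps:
P(o) = o^(3/2)
G = 0 (G = (-8*0^(3/2)*(-2))/5 = (-8*0*(-2))/5 = (0*(-2))/5 = (⅕)*0 = 0)
t = 0 (t = 0*(-7) = 0)
((3 - 103*281) - 309480)*(-177349 + t) = ((3 - 103*281) - 309480)*(-177349 + 0) = ((3 - 28943) - 309480)*(-177349) = (-28940 - 309480)*(-177349) = -338420*(-177349) = 60018448580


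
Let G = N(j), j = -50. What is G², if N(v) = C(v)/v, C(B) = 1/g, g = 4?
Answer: 1/40000 ≈ 2.5000e-5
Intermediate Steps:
C(B) = ¼ (C(B) = 1/4 = ¼)
N(v) = 1/(4*v)
G = -1/200 (G = (¼)/(-50) = (¼)*(-1/50) = -1/200 ≈ -0.0050000)
G² = (-1/200)² = 1/40000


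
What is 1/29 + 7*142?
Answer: 28827/29 ≈ 994.03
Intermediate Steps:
1/29 + 7*142 = 1/29 + 994 = 28827/29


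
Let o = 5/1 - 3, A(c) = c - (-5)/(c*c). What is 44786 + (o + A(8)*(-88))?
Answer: 352617/8 ≈ 44077.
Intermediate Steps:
A(c) = c + 5/c² (A(c) = c - (-5)/(c²) = c - (-5)/c² = c + 5/c²)
o = 2 (o = 1*5 - 3 = 5 - 3 = 2)
44786 + (o + A(8)*(-88)) = 44786 + (2 + (8 + 5/8²)*(-88)) = 44786 + (2 + (8 + 5*(1/64))*(-88)) = 44786 + (2 + (8 + 5/64)*(-88)) = 44786 + (2 + (517/64)*(-88)) = 44786 + (2 - 5687/8) = 44786 - 5671/8 = 352617/8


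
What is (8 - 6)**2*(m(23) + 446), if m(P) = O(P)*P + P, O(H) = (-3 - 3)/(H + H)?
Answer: 1864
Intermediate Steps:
O(H) = -3/H (O(H) = -6*1/(2*H) = -3/H)
m(P) = -3 + P (m(P) = (-3/P)*P + P = -3 + P)
(8 - 6)**2*(m(23) + 446) = (8 - 6)**2*((-3 + 23) + 446) = 2**2*(20 + 446) = 4*466 = 1864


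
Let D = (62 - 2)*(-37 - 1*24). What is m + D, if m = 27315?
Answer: 23655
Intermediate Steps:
D = -3660 (D = 60*(-37 - 24) = 60*(-61) = -3660)
m + D = 27315 - 3660 = 23655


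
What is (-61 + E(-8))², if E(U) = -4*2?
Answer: 4761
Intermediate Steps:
E(U) = -8
(-61 + E(-8))² = (-61 - 8)² = (-69)² = 4761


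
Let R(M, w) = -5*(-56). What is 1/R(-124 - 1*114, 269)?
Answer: 1/280 ≈ 0.0035714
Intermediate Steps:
R(M, w) = 280
1/R(-124 - 1*114, 269) = 1/280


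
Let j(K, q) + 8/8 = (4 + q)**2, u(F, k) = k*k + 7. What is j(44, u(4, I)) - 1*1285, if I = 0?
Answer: -1165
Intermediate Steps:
u(F, k) = 7 + k**2 (u(F, k) = k**2 + 7 = 7 + k**2)
j(K, q) = -1 + (4 + q)**2
j(44, u(4, I)) - 1*1285 = (-1 + (4 + (7 + 0**2))**2) - 1*1285 = (-1 + (4 + (7 + 0))**2) - 1285 = (-1 + (4 + 7)**2) - 1285 = (-1 + 11**2) - 1285 = (-1 + 121) - 1285 = 120 - 1285 = -1165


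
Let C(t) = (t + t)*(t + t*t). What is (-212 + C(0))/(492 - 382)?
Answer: -106/55 ≈ -1.9273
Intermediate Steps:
C(t) = 2*t*(t + t**2) (C(t) = (2*t)*(t + t**2) = 2*t*(t + t**2))
(-212 + C(0))/(492 - 382) = (-212 + 2*0**2*(1 + 0))/(492 - 382) = (-212 + 2*0*1)/110 = (-212 + 0)*(1/110) = -212*1/110 = -106/55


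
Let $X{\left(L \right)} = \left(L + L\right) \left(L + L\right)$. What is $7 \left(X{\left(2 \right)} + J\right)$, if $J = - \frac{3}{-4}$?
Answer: $\frac{469}{4} \approx 117.25$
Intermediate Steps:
$X{\left(L \right)} = 4 L^{2}$ ($X{\left(L \right)} = 2 L 2 L = 4 L^{2}$)
$J = \frac{3}{4}$ ($J = \left(-3\right) \left(- \frac{1}{4}\right) = \frac{3}{4} \approx 0.75$)
$7 \left(X{\left(2 \right)} + J\right) = 7 \left(4 \cdot 2^{2} + \frac{3}{4}\right) = 7 \left(4 \cdot 4 + \frac{3}{4}\right) = 7 \left(16 + \frac{3}{4}\right) = 7 \cdot \frac{67}{4} = \frac{469}{4}$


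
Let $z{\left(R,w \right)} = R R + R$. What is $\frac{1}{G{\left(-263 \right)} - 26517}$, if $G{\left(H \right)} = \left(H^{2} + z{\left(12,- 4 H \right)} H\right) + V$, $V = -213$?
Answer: $\frac{1}{1411} \approx 0.00070872$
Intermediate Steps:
$z{\left(R,w \right)} = R + R^{2}$ ($z{\left(R,w \right)} = R^{2} + R = R + R^{2}$)
$G{\left(H \right)} = -213 + H^{2} + 156 H$ ($G{\left(H \right)} = \left(H^{2} + 12 \left(1 + 12\right) H\right) - 213 = \left(H^{2} + 12 \cdot 13 H\right) - 213 = \left(H^{2} + 156 H\right) - 213 = -213 + H^{2} + 156 H$)
$\frac{1}{G{\left(-263 \right)} - 26517} = \frac{1}{\left(-213 + \left(-263\right)^{2} + 156 \left(-263\right)\right) - 26517} = \frac{1}{\left(-213 + 69169 - 41028\right) - 26517} = \frac{1}{27928 - 26517} = \frac{1}{1411}$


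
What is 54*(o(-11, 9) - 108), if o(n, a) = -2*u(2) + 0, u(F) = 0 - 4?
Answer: -5400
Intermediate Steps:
u(F) = -4
o(n, a) = 8 (o(n, a) = -2*(-4) + 0 = 8 + 0 = 8)
54*(o(-11, 9) - 108) = 54*(8 - 108) = 54*(-100) = -5400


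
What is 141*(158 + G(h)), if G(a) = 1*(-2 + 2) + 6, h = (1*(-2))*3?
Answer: 23124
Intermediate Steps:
h = -6 (h = -2*3 = -6)
G(a) = 6 (G(a) = 1*0 + 6 = 0 + 6 = 6)
141*(158 + G(h)) = 141*(158 + 6) = 141*164 = 23124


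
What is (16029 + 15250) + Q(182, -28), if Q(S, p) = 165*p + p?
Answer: 26631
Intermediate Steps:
Q(S, p) = 166*p
(16029 + 15250) + Q(182, -28) = (16029 + 15250) + 166*(-28) = 31279 - 4648 = 26631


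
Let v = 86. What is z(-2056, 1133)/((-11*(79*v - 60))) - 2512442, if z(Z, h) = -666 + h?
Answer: -186106629175/74074 ≈ -2.5124e+6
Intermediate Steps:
z(-2056, 1133)/((-11*(79*v - 60))) - 2512442 = (-666 + 1133)/((-11*(79*86 - 60))) - 2512442 = 467/((-11*(6794 - 60))) - 2512442 = 467/((-11*6734)) - 2512442 = 467/(-74074) - 2512442 = 467*(-1/74074) - 2512442 = -467/74074 - 2512442 = -186106629175/74074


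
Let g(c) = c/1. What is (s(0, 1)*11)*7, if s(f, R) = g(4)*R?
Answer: 308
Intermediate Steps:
g(c) = c (g(c) = c*1 = c)
s(f, R) = 4*R
(s(0, 1)*11)*7 = ((4*1)*11)*7 = (4*11)*7 = 44*7 = 308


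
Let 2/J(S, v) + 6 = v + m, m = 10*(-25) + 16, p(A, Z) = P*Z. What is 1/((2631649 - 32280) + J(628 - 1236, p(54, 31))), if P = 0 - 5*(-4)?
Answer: 190/493880111 ≈ 3.8471e-7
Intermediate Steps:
P = 20 (P = 0 + 20 = 20)
p(A, Z) = 20*Z
m = -234 (m = -250 + 16 = -234)
J(S, v) = 2/(-240 + v) (J(S, v) = 2/(-6 + (v - 234)) = 2/(-6 + (-234 + v)) = 2/(-240 + v))
1/((2631649 - 32280) + J(628 - 1236, p(54, 31))) = 1/((2631649 - 32280) + 2/(-240 + 20*31)) = 1/(2599369 + 2/(-240 + 620)) = 1/(2599369 + 2/380) = 1/(2599369 + 2*(1/380)) = 1/(2599369 + 1/190) = 1/(493880111/190) = 190/493880111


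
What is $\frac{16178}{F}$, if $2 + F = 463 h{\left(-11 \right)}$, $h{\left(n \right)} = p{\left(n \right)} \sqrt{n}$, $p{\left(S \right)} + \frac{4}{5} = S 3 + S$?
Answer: $- \frac{202225}{29579492121} + \frac{2097315920 i \sqrt{11}}{29579492121} \approx -6.8367 \cdot 10^{-6} + 0.23516 i$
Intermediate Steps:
$p{\left(S \right)} = - \frac{4}{5} + 4 S$ ($p{\left(S \right)} = - \frac{4}{5} + \left(S 3 + S\right) = - \frac{4}{5} + \left(3 S + S\right) = - \frac{4}{5} + 4 S$)
$h{\left(n \right)} = \sqrt{n} \left(- \frac{4}{5} + 4 n\right)$ ($h{\left(n \right)} = \left(- \frac{4}{5} + 4 n\right) \sqrt{n} = \sqrt{n} \left(- \frac{4}{5} + 4 n\right)$)
$F = -2 - \frac{103712 i \sqrt{11}}{5}$ ($F = -2 + 463 \sqrt{-11} \left(- \frac{4}{5} + 4 \left(-11\right)\right) = -2 + 463 i \sqrt{11} \left(- \frac{4}{5} - 44\right) = -2 + 463 i \sqrt{11} \left(- \frac{224}{5}\right) = -2 + 463 \left(- \frac{224 i \sqrt{11}}{5}\right) = -2 - \frac{103712 i \sqrt{11}}{5} \approx -2.0 - 68795.0 i$)
$\frac{16178}{F} = \frac{16178}{-2 - \frac{103712 i \sqrt{11}}{5}}$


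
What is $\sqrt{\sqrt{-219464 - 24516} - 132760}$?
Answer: $\sqrt{-132760 + 2 i \sqrt{60995}} \approx 0.6778 + 364.36 i$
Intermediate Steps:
$\sqrt{\sqrt{-219464 - 24516} - 132760} = \sqrt{\sqrt{-243980} - 132760} = \sqrt{2 i \sqrt{60995} - 132760} = \sqrt{-132760 + 2 i \sqrt{60995}}$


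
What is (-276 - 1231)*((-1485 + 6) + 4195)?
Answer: -4093012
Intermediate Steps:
(-276 - 1231)*((-1485 + 6) + 4195) = -1507*(-1479 + 4195) = -1507*2716 = -4093012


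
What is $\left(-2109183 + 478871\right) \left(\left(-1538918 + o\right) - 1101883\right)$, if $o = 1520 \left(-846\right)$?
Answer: $6401780366952$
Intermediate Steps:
$o = -1285920$
$\left(-2109183 + 478871\right) \left(\left(-1538918 + o\right) - 1101883\right) = \left(-2109183 + 478871\right) \left(\left(-1538918 - 1285920\right) - 1101883\right) = - 1630312 \left(-2824838 - 1101883\right) = \left(-1630312\right) \left(-3926721\right) = 6401780366952$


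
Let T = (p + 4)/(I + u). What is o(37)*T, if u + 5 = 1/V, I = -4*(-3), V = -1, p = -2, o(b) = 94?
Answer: 94/3 ≈ 31.333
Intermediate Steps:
I = 12
u = -6 (u = -5 + 1/(-1) = -5 - 1 = -6)
T = ⅓ (T = (-2 + 4)/(12 - 6) = 2/6 = 2*(⅙) = ⅓ ≈ 0.33333)
o(37)*T = 94*(⅓) = 94/3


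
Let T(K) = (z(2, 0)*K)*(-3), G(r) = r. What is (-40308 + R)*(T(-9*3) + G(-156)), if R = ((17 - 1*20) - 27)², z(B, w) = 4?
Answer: -6620544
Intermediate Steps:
T(K) = -12*K (T(K) = (4*K)*(-3) = -12*K)
R = 900 (R = ((17 - 20) - 27)² = (-3 - 27)² = (-30)² = 900)
(-40308 + R)*(T(-9*3) + G(-156)) = (-40308 + 900)*(-(-108)*3 - 156) = -39408*(-12*(-27) - 156) = -39408*(324 - 156) = -39408*168 = -6620544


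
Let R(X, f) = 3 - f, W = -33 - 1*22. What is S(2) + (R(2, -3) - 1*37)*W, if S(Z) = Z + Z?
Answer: 1709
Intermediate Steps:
W = -55 (W = -33 - 22 = -55)
S(Z) = 2*Z
S(2) + (R(2, -3) - 1*37)*W = 2*2 + ((3 - 1*(-3)) - 1*37)*(-55) = 4 + ((3 + 3) - 37)*(-55) = 4 + (6 - 37)*(-55) = 4 - 31*(-55) = 4 + 1705 = 1709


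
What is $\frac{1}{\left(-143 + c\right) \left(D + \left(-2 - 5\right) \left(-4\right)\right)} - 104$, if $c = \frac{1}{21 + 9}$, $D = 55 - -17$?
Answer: $- \frac{4460563}{42890} \approx -104.0$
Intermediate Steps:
$D = 72$ ($D = 55 + 17 = 72$)
$c = \frac{1}{30} \approx 0.033333$
$\frac{1}{\left(-143 + c\right) \left(D + \left(-2 - 5\right) \left(-4\right)\right)} - 104 = \frac{1}{\left(-143 + \frac{1}{30}\right) \left(72 + \left(-2 - 5\right) \left(-4\right)\right)} - 104 = \frac{1}{\left(- \frac{4289}{30}\right) \left(72 - -28\right)} - 104 = - \frac{30}{4289 \left(72 + 28\right)} - 104 = - \frac{30}{4289 \cdot 100} - 104 = \left(- \frac{30}{4289}\right) \frac{1}{100} - 104 = - \frac{3}{42890} - 104 = - \frac{4460563}{42890}$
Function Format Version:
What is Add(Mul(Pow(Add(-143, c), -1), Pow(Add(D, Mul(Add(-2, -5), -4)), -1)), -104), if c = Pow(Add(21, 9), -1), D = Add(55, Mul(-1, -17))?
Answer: Rational(-4460563, 42890) ≈ -104.00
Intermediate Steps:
D = 72 (D = Add(55, 17) = 72)
c = Rational(1, 30) (c = Pow(30, -1) = Rational(1, 30) ≈ 0.033333)
Add(Mul(Pow(Add(-143, c), -1), Pow(Add(D, Mul(Add(-2, -5), -4)), -1)), -104) = Add(Mul(Pow(Add(-143, Rational(1, 30)), -1), Pow(Add(72, Mul(Add(-2, -5), -4)), -1)), -104) = Add(Mul(Pow(Rational(-4289, 30), -1), Pow(Add(72, Mul(-7, -4)), -1)), -104) = Add(Mul(Rational(-30, 4289), Pow(Add(72, 28), -1)), -104) = Add(Mul(Rational(-30, 4289), Pow(100, -1)), -104) = Add(Mul(Rational(-30, 4289), Rational(1, 100)), -104) = Add(Rational(-3, 42890), -104) = Rational(-4460563, 42890)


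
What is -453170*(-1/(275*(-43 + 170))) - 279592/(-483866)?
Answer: 22903830582/1689902005 ≈ 13.553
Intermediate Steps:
-453170*(-1/(275*(-43 + 170))) - 279592/(-483866) = -453170/((-275*127)) - 279592*(-1/483866) = -453170/(-34925) + 139796/241933 = -453170*(-1/34925) + 139796/241933 = 90634/6985 + 139796/241933 = 22903830582/1689902005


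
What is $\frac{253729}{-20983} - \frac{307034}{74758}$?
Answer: $- \frac{12705383502}{784323557} \approx -16.199$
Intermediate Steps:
$\frac{253729}{-20983} - \frac{307034}{74758} = 253729 \left(- \frac{1}{20983}\right) - \frac{153517}{37379} = - \frac{253729}{20983} - \frac{153517}{37379} = - \frac{12705383502}{784323557}$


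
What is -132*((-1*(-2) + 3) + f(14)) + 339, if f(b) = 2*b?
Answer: -4017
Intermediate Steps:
-132*((-1*(-2) + 3) + f(14)) + 339 = -132*((-1*(-2) + 3) + 2*14) + 339 = -132*((2 + 3) + 28) + 339 = -132*(5 + 28) + 339 = -132*33 + 339 = -4356 + 339 = -4017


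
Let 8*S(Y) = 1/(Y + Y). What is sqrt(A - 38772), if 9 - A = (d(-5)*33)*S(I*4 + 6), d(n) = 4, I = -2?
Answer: I*sqrt(620142)/4 ≈ 196.87*I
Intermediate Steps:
S(Y) = 1/(16*Y) (S(Y) = 1/(8*(Y + Y)) = 1/(8*((2*Y))) = (1/(2*Y))/8 = 1/(16*Y))
A = 105/8 (A = 9 - 4*33*1/(16*(-2*4 + 6)) = 9 - 132*1/(16*(-8 + 6)) = 9 - 132*(1/16)/(-2) = 9 - 132*(1/16)*(-1/2) = 9 - 132*(-1)/32 = 9 - 1*(-33/8) = 9 + 33/8 = 105/8 ≈ 13.125)
sqrt(A - 38772) = sqrt(105/8 - 38772) = sqrt(-310071/8) = I*sqrt(620142)/4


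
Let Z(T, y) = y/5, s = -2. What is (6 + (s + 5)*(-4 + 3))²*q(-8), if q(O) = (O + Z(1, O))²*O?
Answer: -165888/25 ≈ -6635.5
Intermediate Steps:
Z(T, y) = y/5 (Z(T, y) = y*(⅕) = y/5)
q(O) = 36*O³/25 (q(O) = (O + O/5)²*O = (6*O/5)²*O = (36*O²/25)*O = 36*O³/25)
(6 + (s + 5)*(-4 + 3))²*q(-8) = (6 + (-2 + 5)*(-4 + 3))²*((36/25)*(-8)³) = (6 + 3*(-1))²*((36/25)*(-512)) = (6 - 3)²*(-18432/25) = 3²*(-18432/25) = 9*(-18432/25) = -165888/25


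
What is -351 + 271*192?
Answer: 51681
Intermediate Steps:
-351 + 271*192 = -351 + 52032 = 51681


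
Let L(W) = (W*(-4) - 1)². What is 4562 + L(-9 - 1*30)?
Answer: 28587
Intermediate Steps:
L(W) = (-1 - 4*W)² (L(W) = (-4*W - 1)² = (-1 - 4*W)²)
4562 + L(-9 - 1*30) = 4562 + (1 + 4*(-9 - 1*30))² = 4562 + (1 + 4*(-9 - 30))² = 4562 + (1 + 4*(-39))² = 4562 + (1 - 156)² = 4562 + (-155)² = 4562 + 24025 = 28587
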